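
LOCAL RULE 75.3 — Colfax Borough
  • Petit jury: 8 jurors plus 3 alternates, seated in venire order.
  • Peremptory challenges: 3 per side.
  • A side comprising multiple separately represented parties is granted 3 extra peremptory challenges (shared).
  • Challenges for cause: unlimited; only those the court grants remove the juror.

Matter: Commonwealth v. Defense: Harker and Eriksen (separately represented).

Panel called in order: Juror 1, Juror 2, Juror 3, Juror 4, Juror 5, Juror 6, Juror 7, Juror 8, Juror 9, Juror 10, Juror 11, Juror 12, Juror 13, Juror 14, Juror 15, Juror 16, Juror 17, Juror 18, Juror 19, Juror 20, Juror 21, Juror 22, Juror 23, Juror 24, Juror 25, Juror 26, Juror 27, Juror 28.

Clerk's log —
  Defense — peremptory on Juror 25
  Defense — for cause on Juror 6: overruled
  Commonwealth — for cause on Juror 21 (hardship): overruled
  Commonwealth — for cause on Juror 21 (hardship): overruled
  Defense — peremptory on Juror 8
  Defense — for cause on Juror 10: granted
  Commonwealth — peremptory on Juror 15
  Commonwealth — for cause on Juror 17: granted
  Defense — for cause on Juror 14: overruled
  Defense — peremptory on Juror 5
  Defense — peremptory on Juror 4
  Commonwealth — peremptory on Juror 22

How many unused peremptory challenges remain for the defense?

Defense allotment: 3 base + 3 multi-party = 6.
Defense peremptories used: #25, #8, #5, #4 — 4 (for-cause on #6, #10, #14 don't count).
Remaining: 6 − 4 = 2.

2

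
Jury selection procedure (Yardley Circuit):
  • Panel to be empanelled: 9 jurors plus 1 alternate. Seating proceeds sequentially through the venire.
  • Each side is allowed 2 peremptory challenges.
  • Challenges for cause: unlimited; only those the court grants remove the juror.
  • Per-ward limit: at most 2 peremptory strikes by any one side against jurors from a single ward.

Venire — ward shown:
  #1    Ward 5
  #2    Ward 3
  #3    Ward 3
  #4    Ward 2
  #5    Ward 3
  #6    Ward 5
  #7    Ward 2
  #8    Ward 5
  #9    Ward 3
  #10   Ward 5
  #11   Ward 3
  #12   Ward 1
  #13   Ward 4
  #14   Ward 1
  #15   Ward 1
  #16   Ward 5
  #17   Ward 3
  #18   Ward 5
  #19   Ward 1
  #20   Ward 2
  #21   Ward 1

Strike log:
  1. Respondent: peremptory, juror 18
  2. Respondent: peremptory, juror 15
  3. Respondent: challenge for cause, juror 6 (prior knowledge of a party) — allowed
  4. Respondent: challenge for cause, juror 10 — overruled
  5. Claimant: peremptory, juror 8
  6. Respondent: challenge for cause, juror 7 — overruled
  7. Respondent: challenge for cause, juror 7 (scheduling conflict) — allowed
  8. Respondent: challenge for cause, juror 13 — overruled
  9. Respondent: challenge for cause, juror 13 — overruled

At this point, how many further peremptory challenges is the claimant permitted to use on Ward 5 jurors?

Claimant peremptories so far: #8 — 1 of 2 used, 1 left overall.
Against Ward 5: #8 — 1 used; per-ward cap 2 leaves 1.
Binding limit: min(1, 1) = 1.

1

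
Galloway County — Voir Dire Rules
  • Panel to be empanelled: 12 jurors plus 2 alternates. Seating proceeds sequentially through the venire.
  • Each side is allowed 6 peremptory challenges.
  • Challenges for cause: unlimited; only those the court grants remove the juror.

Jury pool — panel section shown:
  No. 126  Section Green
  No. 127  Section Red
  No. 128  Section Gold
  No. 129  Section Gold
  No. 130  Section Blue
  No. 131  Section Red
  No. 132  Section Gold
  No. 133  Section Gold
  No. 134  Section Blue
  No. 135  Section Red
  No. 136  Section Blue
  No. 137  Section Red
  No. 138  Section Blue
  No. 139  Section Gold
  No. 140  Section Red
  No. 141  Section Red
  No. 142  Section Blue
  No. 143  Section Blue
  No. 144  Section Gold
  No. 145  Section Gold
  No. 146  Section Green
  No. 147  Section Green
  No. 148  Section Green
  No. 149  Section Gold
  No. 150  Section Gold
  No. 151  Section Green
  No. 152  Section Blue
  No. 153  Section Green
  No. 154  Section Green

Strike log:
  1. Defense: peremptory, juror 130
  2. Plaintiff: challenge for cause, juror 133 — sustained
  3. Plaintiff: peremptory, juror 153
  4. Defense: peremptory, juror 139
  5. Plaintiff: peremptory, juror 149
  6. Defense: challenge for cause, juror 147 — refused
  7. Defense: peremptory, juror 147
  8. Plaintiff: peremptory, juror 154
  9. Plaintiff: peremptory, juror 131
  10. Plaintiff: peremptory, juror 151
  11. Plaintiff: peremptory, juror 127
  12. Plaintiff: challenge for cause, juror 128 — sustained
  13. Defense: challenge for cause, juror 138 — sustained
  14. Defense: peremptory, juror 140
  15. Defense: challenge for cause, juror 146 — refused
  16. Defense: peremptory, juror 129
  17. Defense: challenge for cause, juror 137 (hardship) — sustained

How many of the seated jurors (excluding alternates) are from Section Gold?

3

Removed: #127, #128, #129, #130, #131, #133, #137, #138, #139, #140, #147, #149, #151, #153, #154.
Seated jurors 1–12: #126, #132, #134, #135, #136, #141, #142, #143, #144, #145, #146, #148 (alternates #150, #152 not counted).
Of those, in Section Gold: #132, #144, #145 → 3.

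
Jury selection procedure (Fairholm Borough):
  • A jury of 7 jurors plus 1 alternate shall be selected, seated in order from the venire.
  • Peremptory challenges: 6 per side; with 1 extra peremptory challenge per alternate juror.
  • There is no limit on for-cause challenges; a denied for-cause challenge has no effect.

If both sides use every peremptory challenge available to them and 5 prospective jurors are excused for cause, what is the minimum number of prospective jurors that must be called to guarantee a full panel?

27

Seats to fill: 7 + 1 alternates = 8.
Peremptories: 6 + 1×1 = 7 per side × 2 sides = 14.
For-cause removals: 5.
Minimum venire: 8 + 14 + 5 = 27.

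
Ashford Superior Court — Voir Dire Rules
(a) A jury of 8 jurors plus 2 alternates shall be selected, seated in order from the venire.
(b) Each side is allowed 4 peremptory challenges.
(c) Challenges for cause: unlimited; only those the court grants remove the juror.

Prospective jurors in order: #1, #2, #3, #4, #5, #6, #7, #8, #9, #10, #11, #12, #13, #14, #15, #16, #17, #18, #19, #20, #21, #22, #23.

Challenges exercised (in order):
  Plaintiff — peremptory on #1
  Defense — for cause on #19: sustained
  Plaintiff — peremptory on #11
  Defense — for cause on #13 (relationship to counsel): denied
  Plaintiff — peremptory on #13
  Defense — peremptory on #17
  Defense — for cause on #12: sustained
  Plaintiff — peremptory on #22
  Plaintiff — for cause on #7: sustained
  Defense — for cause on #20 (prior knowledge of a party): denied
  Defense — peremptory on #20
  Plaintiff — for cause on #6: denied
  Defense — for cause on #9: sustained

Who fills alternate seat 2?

Removed: #1, #7, #9, #11, #12, #13, #17, #19, #20, #22. (#6 stays — for-cause denied.)
Seating in order: seats 1–8 → #2, #3, #4, #5, #6, #8, #10, #14; alternates → #15, #16.
So alternate 2 is #16.

16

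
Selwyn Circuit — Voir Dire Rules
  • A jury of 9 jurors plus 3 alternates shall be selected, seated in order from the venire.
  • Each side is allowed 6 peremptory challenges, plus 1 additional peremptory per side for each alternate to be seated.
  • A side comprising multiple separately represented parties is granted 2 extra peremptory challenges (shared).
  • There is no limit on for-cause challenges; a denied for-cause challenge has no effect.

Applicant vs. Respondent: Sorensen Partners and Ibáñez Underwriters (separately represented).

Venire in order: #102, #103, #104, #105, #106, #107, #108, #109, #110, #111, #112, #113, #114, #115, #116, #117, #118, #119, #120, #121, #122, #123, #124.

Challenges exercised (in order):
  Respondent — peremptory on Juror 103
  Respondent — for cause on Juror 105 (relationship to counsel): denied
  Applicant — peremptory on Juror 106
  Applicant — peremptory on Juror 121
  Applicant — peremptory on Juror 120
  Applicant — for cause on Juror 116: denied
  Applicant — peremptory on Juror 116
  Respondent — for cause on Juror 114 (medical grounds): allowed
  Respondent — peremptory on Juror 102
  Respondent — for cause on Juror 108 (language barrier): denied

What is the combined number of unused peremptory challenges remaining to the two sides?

14

Applicant allotment: 6 base + 1 × 3 alternates = 9. Respondent allotment: 6 base + 1 × 3 alternates + 2 multi-party = 11.
Applicant peremptories used: #106, #121, #120, #116 — 4 (the for-cause on #116 doesn't count).
Respondent peremptories used: #103, #102 — 2 (for-cause on #105, #114, #108 don't count).
Remaining: (9 − 4) + (11 − 2) = 14.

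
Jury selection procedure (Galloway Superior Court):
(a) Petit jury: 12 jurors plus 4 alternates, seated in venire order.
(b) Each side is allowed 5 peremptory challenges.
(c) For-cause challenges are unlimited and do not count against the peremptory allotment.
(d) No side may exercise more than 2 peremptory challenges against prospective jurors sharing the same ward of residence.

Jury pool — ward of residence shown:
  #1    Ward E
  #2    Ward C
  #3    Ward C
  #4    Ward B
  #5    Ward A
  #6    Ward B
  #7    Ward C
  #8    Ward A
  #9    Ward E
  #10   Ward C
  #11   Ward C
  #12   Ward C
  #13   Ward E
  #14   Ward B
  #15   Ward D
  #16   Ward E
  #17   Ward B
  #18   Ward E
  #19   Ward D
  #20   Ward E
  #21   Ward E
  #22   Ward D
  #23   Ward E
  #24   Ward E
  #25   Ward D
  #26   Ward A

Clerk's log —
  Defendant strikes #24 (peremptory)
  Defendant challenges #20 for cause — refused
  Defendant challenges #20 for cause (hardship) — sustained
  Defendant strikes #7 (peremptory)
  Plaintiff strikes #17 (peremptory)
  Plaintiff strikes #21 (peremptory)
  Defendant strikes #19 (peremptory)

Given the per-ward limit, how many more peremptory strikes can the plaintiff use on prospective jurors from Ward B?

Plaintiff peremptories so far: #17, #21 — 2 of 5 used, 3 left overall.
Against Ward B: #17 — 1 used; per-ward cap 2 leaves 1.
Binding limit: min(3, 1) = 1.

1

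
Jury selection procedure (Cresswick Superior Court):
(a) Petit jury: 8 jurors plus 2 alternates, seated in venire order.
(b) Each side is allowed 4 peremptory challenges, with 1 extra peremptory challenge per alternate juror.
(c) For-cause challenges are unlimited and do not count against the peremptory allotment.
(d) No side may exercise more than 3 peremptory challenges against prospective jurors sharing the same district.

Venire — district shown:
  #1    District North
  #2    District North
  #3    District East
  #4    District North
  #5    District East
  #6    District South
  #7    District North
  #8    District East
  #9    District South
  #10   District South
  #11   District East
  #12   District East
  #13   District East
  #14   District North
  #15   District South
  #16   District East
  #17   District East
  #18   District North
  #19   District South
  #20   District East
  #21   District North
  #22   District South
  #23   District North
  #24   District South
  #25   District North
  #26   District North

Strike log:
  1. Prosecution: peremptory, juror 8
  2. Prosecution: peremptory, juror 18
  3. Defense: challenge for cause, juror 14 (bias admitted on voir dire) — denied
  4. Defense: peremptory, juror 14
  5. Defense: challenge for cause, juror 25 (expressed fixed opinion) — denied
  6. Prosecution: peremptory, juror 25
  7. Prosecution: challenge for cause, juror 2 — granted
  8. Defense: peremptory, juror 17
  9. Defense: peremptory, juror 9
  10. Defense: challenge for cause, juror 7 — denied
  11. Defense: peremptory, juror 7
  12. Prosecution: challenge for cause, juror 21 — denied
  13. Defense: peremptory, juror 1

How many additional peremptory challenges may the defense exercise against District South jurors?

Defense peremptories so far: #14, #17, #9, #7, #1 — 5 of 6 used, 1 left overall.
Against District South: #9 — 1 used; per-district cap 3 leaves 2.
Binding limit: min(1, 2) = 1.

1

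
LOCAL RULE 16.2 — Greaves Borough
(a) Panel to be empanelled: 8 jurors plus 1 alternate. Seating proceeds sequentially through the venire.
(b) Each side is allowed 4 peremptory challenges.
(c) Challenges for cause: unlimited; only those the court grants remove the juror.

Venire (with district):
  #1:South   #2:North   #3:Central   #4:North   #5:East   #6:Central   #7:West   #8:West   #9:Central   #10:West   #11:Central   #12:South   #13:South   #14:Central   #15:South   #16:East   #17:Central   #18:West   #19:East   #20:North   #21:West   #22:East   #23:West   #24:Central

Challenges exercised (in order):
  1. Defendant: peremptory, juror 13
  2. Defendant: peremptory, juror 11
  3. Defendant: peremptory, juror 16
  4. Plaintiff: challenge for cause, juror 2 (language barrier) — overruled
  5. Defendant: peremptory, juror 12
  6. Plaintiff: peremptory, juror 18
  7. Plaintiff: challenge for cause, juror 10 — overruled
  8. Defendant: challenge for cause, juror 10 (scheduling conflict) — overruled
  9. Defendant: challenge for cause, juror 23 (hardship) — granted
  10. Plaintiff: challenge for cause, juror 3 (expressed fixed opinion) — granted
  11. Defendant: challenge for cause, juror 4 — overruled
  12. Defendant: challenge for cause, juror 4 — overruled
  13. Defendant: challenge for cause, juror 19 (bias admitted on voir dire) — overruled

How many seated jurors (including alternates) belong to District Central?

2

Removed: #3, #11, #12, #13, #16, #18, #23.
Seated (9 incl. alternates): #1, #2, #4, #5, #6, #7, #8, #9, #10.
Of those, in District Central: #6, #9 → 2.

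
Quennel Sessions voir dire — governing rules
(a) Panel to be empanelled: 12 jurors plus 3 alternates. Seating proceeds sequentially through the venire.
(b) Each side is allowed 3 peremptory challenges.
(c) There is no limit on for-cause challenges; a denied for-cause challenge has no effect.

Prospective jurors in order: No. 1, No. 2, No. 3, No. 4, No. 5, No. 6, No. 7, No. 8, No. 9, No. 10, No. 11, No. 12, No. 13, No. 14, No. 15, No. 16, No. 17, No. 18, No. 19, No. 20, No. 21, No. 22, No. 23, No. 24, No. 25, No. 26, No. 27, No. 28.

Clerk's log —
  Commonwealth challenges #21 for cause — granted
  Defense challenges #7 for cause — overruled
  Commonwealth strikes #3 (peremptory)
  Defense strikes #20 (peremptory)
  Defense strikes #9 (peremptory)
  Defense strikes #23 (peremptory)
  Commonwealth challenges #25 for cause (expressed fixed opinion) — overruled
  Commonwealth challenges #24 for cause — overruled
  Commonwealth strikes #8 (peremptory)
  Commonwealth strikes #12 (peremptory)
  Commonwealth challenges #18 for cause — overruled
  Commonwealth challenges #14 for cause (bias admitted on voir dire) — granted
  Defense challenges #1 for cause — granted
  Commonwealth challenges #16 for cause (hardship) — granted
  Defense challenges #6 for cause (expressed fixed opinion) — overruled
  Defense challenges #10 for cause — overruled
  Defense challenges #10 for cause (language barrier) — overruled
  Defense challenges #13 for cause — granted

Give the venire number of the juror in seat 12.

Removed: #1, #3, #8, #9, #12, #13, #14, #16, #20, #21, #23. (#6, #7, #10, #18, #24, #25 stay — for-cause denied.)
Seating in order: seats 1–12 → #2, #4, #5, #6, #7, #10, #11, #15, #17, #18, #19, #22; alternates → #24, #25, #26.
So seat 12 is #22.

22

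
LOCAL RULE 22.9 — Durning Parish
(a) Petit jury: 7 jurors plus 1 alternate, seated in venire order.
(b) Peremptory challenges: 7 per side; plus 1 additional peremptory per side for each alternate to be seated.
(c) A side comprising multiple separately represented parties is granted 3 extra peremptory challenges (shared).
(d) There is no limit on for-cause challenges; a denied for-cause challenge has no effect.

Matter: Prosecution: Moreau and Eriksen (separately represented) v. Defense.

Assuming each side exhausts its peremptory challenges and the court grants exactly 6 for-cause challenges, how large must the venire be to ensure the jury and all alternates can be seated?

33

Seats to fill: 7 + 1 alternates = 8.
Peremptories — Prosecution: 7 + 1×1 + 3 = 11; Defense: 7 + 1×1 = 8; total 19.
For-cause removals: 6.
Minimum venire: 8 + 19 + 6 = 33.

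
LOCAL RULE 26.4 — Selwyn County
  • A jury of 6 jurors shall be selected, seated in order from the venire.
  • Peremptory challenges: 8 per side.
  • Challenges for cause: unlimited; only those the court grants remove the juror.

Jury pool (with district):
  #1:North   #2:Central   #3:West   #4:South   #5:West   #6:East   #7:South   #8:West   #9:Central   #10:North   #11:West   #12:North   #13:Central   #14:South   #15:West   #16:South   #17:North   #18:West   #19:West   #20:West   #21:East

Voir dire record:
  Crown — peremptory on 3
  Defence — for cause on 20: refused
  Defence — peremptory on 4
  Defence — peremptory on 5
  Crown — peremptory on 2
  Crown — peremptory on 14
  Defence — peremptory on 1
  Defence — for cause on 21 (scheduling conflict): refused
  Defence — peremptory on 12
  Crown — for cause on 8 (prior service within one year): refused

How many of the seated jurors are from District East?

Removed: #1, #2, #3, #4, #5, #12, #14.
Seated jurors 1–6: #6, #7, #8, #9, #10, #11.
Of those, in District East: #6 → 1.

1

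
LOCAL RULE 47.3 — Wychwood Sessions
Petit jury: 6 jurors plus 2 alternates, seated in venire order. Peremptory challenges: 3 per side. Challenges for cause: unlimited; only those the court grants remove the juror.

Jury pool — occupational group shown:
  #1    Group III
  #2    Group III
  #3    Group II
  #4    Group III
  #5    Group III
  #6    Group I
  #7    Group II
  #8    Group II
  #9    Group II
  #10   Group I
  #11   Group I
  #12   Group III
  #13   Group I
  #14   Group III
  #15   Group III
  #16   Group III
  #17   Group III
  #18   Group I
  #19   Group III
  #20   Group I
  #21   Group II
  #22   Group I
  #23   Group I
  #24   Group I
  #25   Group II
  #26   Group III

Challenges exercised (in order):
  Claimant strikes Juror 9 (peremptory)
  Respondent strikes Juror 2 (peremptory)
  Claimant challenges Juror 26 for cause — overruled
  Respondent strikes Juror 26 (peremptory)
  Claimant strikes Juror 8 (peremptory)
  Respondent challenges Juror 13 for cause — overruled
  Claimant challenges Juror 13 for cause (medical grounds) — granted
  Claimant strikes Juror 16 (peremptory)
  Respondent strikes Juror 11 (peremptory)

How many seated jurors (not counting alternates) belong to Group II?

2

Removed: #2, #8, #9, #11, #13, #16, #26.
Seated jurors 1–6: #1, #3, #4, #5, #6, #7 (alternates #10, #12 not counted).
Of those, in Group II: #3, #7 → 2.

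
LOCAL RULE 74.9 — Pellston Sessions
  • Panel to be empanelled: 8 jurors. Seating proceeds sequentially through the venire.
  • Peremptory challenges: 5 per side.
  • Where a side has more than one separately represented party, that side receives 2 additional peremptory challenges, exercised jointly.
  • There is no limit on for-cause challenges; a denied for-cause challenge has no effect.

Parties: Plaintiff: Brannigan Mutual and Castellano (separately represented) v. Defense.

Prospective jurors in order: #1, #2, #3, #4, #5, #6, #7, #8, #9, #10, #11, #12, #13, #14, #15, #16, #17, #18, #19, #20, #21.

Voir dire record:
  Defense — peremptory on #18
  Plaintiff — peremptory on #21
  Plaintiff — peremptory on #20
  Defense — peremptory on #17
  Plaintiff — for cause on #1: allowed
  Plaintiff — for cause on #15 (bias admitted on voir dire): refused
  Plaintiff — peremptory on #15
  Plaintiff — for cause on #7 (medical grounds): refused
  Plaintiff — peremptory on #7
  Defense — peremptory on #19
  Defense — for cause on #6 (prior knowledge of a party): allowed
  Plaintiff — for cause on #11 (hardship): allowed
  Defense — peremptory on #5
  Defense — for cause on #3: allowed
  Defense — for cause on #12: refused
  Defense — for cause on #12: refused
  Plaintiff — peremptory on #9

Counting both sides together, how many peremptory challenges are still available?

Plaintiff allotment: 5 base + 2 multi-party = 7. Defense allotment: 5.
Plaintiff peremptories used: #21, #20, #15, #7, #9 — 5 (for-cause on #1, #15, #7, #11 don't count).
Defense peremptories used: #18, #17, #19, #5 — 4 (for-cause on #6, #3, #12, #12 don't count).
Remaining: (7 − 5) + (5 − 4) = 3.

3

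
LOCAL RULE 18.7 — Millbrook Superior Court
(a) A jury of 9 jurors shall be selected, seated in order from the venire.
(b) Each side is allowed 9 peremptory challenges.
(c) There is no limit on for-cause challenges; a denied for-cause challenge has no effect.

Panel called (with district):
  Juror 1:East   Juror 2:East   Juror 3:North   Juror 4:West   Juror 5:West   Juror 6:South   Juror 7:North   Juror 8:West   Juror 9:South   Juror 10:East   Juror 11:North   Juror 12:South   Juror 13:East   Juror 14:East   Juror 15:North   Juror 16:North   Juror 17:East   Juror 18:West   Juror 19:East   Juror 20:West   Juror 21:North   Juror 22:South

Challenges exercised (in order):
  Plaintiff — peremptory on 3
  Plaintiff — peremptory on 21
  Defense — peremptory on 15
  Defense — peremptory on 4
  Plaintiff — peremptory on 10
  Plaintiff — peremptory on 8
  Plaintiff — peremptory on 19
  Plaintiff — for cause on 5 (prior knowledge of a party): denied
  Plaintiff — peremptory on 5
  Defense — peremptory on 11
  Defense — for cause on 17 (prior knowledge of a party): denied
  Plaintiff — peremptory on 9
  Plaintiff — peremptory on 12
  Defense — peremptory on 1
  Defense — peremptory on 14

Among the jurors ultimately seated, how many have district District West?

Removed: #1, #3, #4, #5, #8, #9, #10, #11, #12, #14, #15, #19, #21.
Seated jurors 1–9: #2, #6, #7, #13, #16, #17, #18, #20, #22.
Of those, in District West: #18, #20 → 2.

2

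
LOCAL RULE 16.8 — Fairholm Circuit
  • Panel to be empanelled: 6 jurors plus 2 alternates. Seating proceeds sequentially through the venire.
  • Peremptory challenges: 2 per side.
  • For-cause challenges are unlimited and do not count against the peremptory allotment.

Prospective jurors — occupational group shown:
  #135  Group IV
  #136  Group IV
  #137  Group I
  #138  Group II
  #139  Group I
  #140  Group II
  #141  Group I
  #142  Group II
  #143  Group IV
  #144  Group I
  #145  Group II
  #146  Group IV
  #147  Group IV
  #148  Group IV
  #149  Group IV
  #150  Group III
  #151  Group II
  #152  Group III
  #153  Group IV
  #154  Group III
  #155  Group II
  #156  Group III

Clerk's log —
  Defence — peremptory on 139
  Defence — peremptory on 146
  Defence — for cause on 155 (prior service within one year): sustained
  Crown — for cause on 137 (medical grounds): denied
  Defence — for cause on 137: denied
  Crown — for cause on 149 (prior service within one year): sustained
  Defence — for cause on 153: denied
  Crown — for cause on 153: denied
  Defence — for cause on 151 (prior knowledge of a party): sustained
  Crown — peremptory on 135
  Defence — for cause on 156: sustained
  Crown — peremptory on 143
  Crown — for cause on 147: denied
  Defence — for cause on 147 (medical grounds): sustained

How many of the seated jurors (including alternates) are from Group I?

3

Removed: #135, #139, #143, #146, #147, #149, #151, #155, #156.
Seated (8 incl. alternates): #136, #137, #138, #140, #141, #142, #144, #145.
Of those, in Group I: #137, #141, #144 → 3.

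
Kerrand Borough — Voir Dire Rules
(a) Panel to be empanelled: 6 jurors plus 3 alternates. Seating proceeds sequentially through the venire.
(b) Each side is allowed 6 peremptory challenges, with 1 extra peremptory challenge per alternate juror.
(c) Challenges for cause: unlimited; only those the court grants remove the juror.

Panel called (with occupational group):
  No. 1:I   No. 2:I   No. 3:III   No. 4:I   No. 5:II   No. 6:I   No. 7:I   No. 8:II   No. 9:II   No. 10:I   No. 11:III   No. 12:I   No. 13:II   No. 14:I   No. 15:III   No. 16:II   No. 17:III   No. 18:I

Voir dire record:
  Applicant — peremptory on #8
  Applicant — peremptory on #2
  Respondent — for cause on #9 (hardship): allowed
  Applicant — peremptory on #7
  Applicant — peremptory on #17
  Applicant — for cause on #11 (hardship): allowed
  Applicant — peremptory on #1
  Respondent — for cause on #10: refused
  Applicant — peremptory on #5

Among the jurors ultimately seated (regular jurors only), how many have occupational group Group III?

1

Removed: #1, #2, #5, #7, #8, #9, #11, #17.
Seated jurors 1–6: #3, #4, #6, #10, #12, #13 (alternates #14, #15, #16 not counted).
Of those, in Group III: #3 → 1.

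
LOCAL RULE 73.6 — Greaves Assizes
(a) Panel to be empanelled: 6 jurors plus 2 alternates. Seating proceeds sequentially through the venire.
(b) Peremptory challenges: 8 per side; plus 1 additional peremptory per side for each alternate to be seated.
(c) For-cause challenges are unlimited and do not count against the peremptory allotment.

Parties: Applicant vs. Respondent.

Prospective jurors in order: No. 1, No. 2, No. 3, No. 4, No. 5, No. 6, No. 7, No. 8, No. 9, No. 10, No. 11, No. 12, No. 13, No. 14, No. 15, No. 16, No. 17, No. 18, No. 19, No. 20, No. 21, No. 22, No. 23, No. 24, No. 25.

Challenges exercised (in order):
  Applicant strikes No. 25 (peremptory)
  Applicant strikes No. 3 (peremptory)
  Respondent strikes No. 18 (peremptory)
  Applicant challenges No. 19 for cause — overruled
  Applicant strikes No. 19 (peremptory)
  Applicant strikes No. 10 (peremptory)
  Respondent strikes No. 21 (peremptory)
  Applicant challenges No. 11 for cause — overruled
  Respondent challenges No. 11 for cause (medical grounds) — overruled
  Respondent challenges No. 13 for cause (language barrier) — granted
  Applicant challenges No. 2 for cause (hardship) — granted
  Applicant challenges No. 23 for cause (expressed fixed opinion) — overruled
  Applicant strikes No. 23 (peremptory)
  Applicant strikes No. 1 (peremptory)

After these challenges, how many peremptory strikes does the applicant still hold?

4

Applicant allotment: 8 base + 1 × 2 alternates = 10.
Applicant peremptories used: #25, #3, #19, #10, #23, #1 — 6 (for-cause on #19, #11, #2, #23 don't count).
Remaining: 10 − 6 = 4.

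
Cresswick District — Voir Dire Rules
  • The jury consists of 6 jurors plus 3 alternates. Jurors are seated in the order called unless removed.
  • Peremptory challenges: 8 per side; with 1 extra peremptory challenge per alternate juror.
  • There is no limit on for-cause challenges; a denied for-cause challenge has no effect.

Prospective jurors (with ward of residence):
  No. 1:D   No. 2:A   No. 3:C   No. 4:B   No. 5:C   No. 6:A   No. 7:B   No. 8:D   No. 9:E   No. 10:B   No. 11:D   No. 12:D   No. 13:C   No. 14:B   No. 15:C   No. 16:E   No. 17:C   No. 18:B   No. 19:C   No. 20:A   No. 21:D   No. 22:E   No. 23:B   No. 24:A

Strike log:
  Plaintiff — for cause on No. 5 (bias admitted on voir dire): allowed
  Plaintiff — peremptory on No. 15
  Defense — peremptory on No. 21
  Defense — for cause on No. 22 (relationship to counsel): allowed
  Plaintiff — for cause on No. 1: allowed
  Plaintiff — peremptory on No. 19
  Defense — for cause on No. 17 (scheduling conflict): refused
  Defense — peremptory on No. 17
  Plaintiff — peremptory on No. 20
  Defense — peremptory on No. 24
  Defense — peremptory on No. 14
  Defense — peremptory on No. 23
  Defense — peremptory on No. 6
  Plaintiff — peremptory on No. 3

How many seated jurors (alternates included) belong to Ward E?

Removed: #1, #3, #5, #6, #14, #15, #17, #19, #20, #21, #22, #23, #24.
Seated (9 incl. alternates): #2, #4, #7, #8, #9, #10, #11, #12, #13.
Of those, in Ward E: #9 → 1.

1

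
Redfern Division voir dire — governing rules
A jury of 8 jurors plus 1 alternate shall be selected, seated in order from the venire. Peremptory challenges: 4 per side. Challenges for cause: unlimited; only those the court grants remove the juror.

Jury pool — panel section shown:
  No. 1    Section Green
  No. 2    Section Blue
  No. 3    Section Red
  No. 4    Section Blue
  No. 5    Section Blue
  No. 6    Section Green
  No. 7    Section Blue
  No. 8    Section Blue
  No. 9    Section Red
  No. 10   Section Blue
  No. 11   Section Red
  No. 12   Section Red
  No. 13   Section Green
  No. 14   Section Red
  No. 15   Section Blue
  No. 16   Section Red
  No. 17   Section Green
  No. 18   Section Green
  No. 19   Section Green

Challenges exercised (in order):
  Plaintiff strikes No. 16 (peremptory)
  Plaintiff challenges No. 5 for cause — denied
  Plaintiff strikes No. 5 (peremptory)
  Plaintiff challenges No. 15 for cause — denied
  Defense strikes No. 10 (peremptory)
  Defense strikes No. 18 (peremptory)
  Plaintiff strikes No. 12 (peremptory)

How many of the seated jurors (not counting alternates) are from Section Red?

Removed: #5, #10, #12, #16, #18.
Seated jurors 1–8: #1, #2, #3, #4, #6, #7, #8, #9 (alternates #11 not counted).
Of those, in Section Red: #3, #9 → 2.

2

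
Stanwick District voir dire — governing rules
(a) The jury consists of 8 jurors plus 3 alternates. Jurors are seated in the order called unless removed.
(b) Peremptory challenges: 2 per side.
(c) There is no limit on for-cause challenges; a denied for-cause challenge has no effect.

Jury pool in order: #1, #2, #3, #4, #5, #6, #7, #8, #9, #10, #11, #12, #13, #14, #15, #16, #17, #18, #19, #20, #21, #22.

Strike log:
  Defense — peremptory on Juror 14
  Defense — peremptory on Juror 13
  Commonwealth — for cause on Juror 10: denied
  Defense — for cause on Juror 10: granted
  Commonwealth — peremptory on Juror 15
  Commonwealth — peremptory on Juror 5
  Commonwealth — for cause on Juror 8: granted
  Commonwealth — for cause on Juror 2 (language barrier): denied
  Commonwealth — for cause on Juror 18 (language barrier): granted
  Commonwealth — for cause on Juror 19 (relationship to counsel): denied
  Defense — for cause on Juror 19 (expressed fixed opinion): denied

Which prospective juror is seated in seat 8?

Removed: #5, #8, #10, #13, #14, #15, #18. (#2, #19 stay — for-cause denied.)
Filling seats in venire order through position 8: #1, #2, #3, #4, #6, #7, #9, #11.
So seat 8 is #11.

11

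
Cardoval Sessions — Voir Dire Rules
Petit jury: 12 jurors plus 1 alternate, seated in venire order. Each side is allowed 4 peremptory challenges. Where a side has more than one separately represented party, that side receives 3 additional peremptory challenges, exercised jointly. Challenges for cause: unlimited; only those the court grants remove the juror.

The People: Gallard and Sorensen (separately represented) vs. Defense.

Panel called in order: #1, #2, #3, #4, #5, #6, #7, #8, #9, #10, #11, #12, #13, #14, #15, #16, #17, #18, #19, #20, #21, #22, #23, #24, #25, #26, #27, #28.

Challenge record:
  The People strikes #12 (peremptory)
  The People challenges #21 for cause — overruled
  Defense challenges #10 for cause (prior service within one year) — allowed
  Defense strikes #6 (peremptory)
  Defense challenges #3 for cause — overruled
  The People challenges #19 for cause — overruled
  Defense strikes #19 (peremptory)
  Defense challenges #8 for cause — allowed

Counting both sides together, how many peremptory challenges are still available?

The People allotment: 4 base + 3 multi-party = 7. Defense allotment: 4.
The People peremptories used: #12 — 1 (for-cause on #21, #19 don't count).
Defense peremptories used: #6, #19 — 2 (for-cause on #10, #3, #8 don't count).
Remaining: (7 − 1) + (4 − 2) = 8.

8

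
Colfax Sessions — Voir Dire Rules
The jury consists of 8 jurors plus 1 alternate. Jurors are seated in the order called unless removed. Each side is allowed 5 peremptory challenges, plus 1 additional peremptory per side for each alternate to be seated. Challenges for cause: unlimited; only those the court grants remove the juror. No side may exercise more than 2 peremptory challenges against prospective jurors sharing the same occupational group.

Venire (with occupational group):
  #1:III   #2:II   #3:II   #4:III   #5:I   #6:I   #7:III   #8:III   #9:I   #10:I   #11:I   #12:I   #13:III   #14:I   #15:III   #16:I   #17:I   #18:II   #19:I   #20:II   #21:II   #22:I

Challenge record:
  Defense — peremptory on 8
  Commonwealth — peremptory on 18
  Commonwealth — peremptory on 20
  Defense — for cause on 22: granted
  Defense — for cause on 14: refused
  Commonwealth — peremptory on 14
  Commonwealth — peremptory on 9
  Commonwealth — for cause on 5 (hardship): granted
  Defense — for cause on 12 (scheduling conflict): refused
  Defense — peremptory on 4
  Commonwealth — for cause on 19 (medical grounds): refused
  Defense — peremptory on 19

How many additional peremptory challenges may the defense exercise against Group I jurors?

Defense peremptories so far: #8, #4, #19 — 3 of 6 used, 3 left overall.
Against Group I: #19 — 1 used; per-group cap 2 leaves 1.
Binding limit: min(3, 1) = 1.

1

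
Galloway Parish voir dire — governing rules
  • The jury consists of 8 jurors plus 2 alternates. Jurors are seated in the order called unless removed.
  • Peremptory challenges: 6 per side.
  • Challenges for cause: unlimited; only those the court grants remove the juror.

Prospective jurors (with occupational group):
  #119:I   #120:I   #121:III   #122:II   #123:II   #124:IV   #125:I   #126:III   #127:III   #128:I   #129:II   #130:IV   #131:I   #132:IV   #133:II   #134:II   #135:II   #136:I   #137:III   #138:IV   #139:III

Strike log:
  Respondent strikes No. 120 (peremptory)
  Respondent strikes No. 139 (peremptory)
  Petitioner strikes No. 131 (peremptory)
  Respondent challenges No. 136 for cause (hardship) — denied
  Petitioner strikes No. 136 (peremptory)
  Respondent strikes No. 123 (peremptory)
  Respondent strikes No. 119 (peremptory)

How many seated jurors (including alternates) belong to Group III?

3

Removed: #119, #120, #123, #131, #136, #139.
Seated (10 incl. alternates): #121, #122, #124, #125, #126, #127, #128, #129, #130, #132.
Of those, in Group III: #121, #126, #127 → 3.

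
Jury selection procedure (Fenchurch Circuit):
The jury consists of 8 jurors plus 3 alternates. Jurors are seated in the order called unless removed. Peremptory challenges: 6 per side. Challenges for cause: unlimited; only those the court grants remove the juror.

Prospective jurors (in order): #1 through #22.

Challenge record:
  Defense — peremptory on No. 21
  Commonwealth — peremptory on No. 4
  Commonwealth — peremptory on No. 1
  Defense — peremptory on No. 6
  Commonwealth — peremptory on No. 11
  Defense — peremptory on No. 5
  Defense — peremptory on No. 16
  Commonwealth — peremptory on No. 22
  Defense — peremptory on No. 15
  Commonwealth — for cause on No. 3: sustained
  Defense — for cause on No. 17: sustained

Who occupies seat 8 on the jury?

Removed: #1, #3, #4, #5, #6, #11, #15, #16, #17, #21, #22.
Seating in order: seats 1–8 → #2, #7, #8, #9, #10, #12, #13, #14; alternates → #18, #19, #20.
So seat 8 is #14.

14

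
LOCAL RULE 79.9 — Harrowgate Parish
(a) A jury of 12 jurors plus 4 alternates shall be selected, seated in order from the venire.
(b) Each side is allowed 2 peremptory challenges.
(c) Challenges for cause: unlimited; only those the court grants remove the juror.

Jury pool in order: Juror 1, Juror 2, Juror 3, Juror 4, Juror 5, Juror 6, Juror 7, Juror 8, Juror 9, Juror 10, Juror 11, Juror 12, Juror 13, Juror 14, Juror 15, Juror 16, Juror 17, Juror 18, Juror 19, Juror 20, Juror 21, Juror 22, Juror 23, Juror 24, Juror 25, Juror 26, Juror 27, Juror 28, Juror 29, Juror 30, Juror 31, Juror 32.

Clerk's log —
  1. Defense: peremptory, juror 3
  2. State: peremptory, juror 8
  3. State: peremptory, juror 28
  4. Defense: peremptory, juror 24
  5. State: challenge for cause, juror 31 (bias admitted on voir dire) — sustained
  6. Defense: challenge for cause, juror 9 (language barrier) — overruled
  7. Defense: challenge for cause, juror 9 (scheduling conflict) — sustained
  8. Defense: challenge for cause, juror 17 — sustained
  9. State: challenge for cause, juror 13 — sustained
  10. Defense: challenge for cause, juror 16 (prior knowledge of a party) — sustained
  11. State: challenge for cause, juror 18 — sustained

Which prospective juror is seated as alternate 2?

21

Removed: #3, #8, #9, #13, #16, #17, #18, #24, #28, #31.
Filling seats in venire order through position 14: #1, #2, #4, #5, #6, #7, #10, #11, #12, #14, #15, #19, #20, #21.
So alternate 2 is #21.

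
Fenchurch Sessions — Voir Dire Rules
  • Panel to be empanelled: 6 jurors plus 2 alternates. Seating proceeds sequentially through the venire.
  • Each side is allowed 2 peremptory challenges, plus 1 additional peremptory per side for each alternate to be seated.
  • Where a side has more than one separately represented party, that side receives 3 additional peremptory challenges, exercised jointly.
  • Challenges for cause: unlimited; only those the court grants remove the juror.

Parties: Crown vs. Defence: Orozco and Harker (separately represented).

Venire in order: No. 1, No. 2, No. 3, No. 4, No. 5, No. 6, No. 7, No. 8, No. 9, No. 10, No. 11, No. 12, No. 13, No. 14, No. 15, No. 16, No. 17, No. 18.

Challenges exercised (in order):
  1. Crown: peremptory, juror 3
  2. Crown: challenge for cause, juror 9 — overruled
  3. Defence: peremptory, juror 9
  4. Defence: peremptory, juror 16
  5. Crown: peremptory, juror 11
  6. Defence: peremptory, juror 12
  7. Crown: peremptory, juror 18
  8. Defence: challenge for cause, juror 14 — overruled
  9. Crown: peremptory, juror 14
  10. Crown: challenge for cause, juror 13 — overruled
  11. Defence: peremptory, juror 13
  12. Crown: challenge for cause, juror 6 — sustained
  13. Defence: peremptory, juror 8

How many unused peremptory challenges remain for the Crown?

0

Crown allotment: 2 base + 1 × 2 alternates = 4.
Crown peremptories used: #3, #11, #18, #14 — 4 (for-cause on #9, #13, #6 don't count).
Remaining: 4 − 4 = 0.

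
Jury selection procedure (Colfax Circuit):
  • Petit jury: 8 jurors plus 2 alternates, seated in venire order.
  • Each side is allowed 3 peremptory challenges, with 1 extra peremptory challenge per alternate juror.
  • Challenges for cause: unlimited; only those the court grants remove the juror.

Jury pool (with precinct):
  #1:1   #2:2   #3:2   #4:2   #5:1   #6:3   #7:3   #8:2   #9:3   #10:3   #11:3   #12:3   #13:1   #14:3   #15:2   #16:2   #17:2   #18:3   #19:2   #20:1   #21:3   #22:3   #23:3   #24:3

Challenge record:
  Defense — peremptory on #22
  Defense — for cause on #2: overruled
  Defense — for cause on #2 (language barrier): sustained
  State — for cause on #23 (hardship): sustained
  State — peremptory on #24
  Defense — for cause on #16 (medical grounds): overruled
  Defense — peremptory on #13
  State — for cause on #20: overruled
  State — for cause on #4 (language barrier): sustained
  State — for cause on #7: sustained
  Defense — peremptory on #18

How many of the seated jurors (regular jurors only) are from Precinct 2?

2

Removed: #2, #4, #7, #13, #18, #22, #23, #24.
Seated jurors 1–8: #1, #3, #5, #6, #8, #9, #10, #11 (alternates #12, #14 not counted).
Of those, in Precinct 2: #3, #8 → 2.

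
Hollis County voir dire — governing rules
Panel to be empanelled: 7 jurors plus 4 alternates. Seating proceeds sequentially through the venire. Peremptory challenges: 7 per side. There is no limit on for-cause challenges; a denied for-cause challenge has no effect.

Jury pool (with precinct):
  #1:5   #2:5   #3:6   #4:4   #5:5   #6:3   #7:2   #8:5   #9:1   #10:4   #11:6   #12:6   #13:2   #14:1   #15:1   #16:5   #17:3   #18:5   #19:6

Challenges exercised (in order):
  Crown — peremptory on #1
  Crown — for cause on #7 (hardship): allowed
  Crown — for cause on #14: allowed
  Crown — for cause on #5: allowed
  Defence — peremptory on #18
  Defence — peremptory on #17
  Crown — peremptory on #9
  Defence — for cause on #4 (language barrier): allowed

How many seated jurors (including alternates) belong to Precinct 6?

Removed: #1, #4, #5, #7, #9, #14, #17, #18.
Seated (11 incl. alternates): #2, #3, #6, #8, #10, #11, #12, #13, #15, #16, #19.
Of those, in Precinct 6: #3, #11, #12, #19 → 4.

4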